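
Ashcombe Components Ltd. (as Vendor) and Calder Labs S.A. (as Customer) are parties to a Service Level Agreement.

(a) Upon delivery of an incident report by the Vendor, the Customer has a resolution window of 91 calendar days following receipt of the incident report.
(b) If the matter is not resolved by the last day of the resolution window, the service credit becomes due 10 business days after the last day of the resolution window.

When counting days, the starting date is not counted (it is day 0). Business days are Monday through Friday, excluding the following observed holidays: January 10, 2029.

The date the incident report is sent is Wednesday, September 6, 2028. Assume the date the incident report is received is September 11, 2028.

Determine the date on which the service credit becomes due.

December 25, 2028

The last day of the resolution window: 91 calendar days after September 11, 2028 is December 11, 2028.
From Monday, December 11, 2028, 10 business days (Dec 12, Dec 13, Dec 14, Dec 15, Dec 18, Dec 19, Dec 20, Dec 21, Dec 22, Dec 25, skipping weekends) brings us to Monday, December 25, 2028, which is the date on which the service credit becomes due.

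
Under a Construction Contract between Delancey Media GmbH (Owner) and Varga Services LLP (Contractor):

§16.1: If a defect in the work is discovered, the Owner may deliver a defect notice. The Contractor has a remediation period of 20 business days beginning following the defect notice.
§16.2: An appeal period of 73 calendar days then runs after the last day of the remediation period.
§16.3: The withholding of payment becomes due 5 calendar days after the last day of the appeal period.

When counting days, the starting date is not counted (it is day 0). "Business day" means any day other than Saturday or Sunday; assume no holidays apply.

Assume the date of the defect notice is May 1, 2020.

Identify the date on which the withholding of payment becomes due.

August 15, 2020

The last day of the remediation period: counting 20 business days from Friday, May 1, 2020 (May 4, May 5, May 6, May 7, …, May 27, May 28, May 29, skipping weekends) reaches Friday, May 29, 2020.
The last day of the appeal period: May 29, 2020 + 73 days = August 10, 2020.
The date on which the withholding of payment becomes due: 5 calendar days after August 10, 2020 is August 15, 2020.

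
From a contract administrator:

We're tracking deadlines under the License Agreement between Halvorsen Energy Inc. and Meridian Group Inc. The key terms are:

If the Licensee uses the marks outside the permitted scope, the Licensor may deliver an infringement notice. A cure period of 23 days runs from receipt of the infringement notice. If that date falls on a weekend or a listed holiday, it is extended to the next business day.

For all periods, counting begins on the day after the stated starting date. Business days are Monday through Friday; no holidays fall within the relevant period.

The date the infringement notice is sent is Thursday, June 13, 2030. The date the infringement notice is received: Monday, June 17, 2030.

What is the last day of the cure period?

July 10, 2030

The last day of the cure period: June 17, 2030 + 23 days = July 10, 2030. July 10, 2030 is a Wednesday, so no roll-forward applies.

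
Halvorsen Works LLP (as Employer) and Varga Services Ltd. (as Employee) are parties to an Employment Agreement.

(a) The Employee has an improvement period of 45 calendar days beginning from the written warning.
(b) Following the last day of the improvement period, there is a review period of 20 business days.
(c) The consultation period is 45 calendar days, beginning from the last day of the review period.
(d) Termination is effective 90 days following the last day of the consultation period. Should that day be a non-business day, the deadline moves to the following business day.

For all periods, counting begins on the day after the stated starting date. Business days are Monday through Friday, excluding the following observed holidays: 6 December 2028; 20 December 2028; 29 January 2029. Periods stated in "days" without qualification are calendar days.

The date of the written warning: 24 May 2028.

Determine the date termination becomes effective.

18 December 2028

The last day of the improvement period: 45 calendar days after 24 May 2028 is 8 July 2028.
The last day of the review period: counting 20 business days from Saturday, 8 July 2028 (Jul 10, Jul 11, Jul 12, Jul 13, …, Aug 2, Aug 3, Aug 4, skipping weekends) reaches Friday, 4 August 2028.
Adding 45 calendar days to 4 August 2028 gives 18 September 2028, which is the last day of the consultation period.
The date termination becomes effective: 90 calendar days after 18 September 2028 is 17 December 2028. That falls on a Sunday, so it rolls to the next business day, Monday, 18 December 2028.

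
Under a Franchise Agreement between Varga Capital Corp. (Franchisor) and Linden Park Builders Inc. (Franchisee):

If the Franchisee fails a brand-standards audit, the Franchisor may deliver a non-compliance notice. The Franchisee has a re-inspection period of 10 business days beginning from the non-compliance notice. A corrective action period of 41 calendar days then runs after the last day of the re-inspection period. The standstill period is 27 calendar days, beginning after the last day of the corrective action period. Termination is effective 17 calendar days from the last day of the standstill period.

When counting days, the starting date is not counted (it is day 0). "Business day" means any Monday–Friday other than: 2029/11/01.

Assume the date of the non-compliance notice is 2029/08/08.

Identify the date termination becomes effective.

The last day of the re-inspection period: 10 business days after Wednesday, 2029/08/08, skipping weekends — Aug 9, Aug 10, Aug 13, Aug 14, Aug 15, Aug 16, Aug 17, Aug 20, Aug 21, Aug 22 — lands on Wednesday, 2029/08/22.
The last day of the corrective action period: 41 calendar days after 2029/08/22 is 2029/10/02.
The last day of the standstill period: 27 calendar days after 2029/10/02 is 2029/10/29.
Adding 17 calendar days to 2029/10/29 gives 2029/11/15, which is the date termination becomes effective.

2029/11/15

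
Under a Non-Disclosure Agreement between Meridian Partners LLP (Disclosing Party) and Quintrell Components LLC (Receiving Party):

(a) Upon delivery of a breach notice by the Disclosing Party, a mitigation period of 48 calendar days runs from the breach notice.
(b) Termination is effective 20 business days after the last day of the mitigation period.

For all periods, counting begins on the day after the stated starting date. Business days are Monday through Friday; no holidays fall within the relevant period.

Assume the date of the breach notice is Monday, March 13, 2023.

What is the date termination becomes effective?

Adding 48 calendar days to March 13, 2023 gives April 30, 2023, which is the last day of the mitigation period.
From Sunday, April 30, 2023, 20 business days (May 1, May 2, May 3, May 4, …, May 24, May 25, May 26, skipping weekends) brings us to Friday, May 26, 2023, which is the date termination becomes effective.

May 26, 2023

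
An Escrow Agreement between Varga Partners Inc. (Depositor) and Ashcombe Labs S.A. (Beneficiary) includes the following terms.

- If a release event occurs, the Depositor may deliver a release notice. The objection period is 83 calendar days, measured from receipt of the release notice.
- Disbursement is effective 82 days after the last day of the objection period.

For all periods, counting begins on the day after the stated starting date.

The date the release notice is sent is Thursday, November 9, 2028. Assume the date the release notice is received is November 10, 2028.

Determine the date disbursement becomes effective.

April 24, 2029

The last day of the objection period: 83 calendar days after November 10, 2028 is February 1, 2029.
Adding 82 calendar days to February 1, 2029 gives April 24, 2029, which is the date disbursement becomes effective.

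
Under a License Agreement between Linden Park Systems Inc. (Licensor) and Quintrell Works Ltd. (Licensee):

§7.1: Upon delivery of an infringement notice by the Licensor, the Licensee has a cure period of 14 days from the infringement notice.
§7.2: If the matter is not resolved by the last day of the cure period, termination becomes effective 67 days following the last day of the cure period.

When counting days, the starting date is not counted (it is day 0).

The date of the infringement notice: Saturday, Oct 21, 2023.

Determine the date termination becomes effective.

Jan 10, 2024

Adding 14 calendar days to Oct 21, 2023 gives Nov 4, 2023, which is the last day of the cure period.
The date termination becomes effective: 67 calendar days after Nov 4, 2023 is Jan 10, 2024.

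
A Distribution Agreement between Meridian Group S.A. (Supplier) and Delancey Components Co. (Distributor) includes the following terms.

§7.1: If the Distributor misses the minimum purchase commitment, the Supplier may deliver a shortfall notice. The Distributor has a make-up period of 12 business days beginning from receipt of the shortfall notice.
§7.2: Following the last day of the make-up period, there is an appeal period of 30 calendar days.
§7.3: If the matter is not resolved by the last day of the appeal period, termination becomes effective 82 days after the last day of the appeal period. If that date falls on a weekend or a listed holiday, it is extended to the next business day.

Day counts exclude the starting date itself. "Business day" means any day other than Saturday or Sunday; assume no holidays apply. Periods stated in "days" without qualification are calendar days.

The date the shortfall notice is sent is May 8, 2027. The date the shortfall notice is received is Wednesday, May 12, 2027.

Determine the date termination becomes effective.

September 17, 2027

The last day of the make-up period: 12 business days after Wednesday, May 12, 2027, skipping weekends — May 13, May 14, May 17, May 18, …, May 26, May 27, May 28 — lands on Friday, May 28, 2027.
The last day of the appeal period: May 28, 2027 + 30 days = June 27, 2027.
The date termination becomes effective: June 27, 2027 + 82 days = September 17, 2027. September 17, 2027 is a Friday, so no roll-forward applies.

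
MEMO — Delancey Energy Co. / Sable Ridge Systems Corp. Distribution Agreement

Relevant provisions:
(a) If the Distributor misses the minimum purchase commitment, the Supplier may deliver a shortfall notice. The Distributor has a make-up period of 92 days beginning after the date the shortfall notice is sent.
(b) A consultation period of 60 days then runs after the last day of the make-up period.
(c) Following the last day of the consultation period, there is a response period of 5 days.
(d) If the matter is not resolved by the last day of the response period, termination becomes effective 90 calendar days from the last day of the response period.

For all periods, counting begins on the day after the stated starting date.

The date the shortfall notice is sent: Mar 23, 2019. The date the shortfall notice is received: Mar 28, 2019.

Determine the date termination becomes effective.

The last day of the make-up period: 92 calendar days after Mar 23, 2019 is Jun 23, 2019.
The last day of the consultation period: 60 calendar days after Jun 23, 2019 is Aug 22, 2019.
The last day of the response period: Aug 22, 2019 + 5 days = Aug 27, 2019.
The date termination becomes effective: 90 calendar days after Aug 27, 2019 is Nov 25, 2019.

Nov 25, 2019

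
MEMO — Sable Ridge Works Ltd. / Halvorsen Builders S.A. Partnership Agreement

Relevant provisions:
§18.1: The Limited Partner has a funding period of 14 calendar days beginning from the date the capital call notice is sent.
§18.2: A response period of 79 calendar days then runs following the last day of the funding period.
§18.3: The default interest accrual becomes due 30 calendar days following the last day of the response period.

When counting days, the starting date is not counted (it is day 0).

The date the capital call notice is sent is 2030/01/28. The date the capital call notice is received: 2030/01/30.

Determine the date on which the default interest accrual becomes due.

Adding 14 calendar days to 2030/01/28 gives 2030/02/11, which is the last day of the funding period.
The last day of the response period: 2030/02/11 + 79 days = 2030/05/01.
Adding 30 calendar days to 2030/05/01 gives 2030/05/31, which is the date on which the default interest accrual becomes due.

2030/05/31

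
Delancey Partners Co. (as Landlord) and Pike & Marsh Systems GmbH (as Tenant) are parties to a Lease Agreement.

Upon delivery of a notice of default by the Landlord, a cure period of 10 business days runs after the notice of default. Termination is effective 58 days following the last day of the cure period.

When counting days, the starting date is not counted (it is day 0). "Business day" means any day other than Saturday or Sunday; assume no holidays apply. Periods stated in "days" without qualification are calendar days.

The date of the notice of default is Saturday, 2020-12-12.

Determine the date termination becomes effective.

2021-02-21

The last day of the cure period: counting 10 business days from Saturday, 2020-12-12 (Dec 14, Dec 15, Dec 16, Dec 17, Dec 18, Dec 21, Dec 22, Dec 23, Dec 24, Dec 25, skipping weekends) reaches Friday, 2020-12-25.
The date termination becomes effective: 2020-12-25 + 58 days = 2021-02-21.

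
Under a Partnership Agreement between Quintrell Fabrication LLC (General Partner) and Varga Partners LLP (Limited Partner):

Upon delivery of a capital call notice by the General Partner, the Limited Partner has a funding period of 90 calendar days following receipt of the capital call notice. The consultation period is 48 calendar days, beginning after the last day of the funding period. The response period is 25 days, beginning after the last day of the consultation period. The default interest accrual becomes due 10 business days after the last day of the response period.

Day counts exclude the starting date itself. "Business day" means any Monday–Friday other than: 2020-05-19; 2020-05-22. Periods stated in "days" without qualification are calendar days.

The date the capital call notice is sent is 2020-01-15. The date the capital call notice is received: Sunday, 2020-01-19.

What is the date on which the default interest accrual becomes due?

2020-07-14

The last day of the funding period: 2020-01-19 + 90 days = 2020-04-18.
Adding 48 calendar days to 2020-04-18 gives 2020-06-05, which is the last day of the consultation period.
The last day of the response period: 25 calendar days after 2020-06-05 is 2020-06-30.
The date on which the default interest accrual becomes due: counting 10 business days from Tuesday, 2020-06-30 (Jul 1, Jul 2, Jul 3, Jul 6, Jul 7, Jul 8, Jul 9, Jul 10, Jul 13, Jul 14, skipping weekends) reaches Tuesday, 2020-07-14.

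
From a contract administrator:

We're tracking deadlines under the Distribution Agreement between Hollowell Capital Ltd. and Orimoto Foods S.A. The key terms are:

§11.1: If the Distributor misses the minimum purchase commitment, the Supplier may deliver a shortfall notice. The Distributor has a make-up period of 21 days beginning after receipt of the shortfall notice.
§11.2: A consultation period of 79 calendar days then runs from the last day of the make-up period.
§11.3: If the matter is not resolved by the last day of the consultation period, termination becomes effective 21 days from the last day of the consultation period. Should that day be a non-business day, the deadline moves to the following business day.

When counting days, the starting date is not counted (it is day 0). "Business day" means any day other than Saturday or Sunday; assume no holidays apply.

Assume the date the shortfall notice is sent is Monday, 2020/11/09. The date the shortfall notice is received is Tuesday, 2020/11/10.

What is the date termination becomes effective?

2021/03/11

The last day of the make-up period: 2020/11/10 + 21 days = 2020/12/01.
Adding 79 calendar days to 2020/12/01 gives 2021/02/18, which is the last day of the consultation period.
The date termination becomes effective: 2021/02/18 + 21 days = 2021/03/11. 2021/03/11 is a Thursday, so no roll-forward applies.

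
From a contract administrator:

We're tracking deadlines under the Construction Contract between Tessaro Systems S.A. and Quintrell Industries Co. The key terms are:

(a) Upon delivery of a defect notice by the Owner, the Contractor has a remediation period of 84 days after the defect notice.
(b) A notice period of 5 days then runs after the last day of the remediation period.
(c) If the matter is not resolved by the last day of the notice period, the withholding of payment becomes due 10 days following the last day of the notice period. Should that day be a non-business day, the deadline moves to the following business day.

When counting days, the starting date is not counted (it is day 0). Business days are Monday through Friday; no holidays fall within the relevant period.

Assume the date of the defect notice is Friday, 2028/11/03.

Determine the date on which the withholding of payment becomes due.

The last day of the remediation period: 84 calendar days after 2028/11/03 is 2029/01/26.
The last day of the notice period: 5 calendar days after 2029/01/26 is 2029/01/31.
The date on which the withholding of payment becomes due: 10 calendar days after 2029/01/31 is 2029/02/10. That falls on a Saturday, so it rolls to the next business day, Monday, 2029/02/12.

2029/02/12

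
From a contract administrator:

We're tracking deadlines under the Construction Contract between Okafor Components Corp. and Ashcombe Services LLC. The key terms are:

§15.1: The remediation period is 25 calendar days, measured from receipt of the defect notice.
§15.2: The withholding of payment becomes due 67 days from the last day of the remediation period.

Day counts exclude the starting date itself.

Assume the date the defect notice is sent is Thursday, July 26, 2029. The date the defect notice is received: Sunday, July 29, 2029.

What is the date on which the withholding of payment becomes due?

October 29, 2029

Adding 25 calendar days to July 29, 2029 gives August 23, 2029, which is the last day of the remediation period.
The date on which the withholding of payment becomes due: August 23, 2029 + 67 days = October 29, 2029.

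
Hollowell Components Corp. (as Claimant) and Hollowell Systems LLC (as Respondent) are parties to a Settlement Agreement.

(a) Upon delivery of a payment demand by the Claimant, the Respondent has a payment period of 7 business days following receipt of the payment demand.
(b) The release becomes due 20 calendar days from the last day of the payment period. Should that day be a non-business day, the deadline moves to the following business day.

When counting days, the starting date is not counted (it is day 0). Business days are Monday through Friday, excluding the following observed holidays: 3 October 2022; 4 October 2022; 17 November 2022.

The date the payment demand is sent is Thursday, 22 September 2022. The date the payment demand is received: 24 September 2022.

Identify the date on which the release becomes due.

From Saturday, 24 September 2022, 7 business days (Sep 26, Sep 27, Sep 28, Sep 29, Sep 30, Oct 5, Oct 6, skipping weekends and the listed holidays on Oct 3, Oct 4) brings us to Thursday, 6 October 2022, which is the last day of the payment period.
Adding 20 calendar days to 6 October 2022 gives 26 October 2022, which is the date on which the release becomes due. 26 October 2022 is a Wednesday and is not a listed holiday, so no roll-forward applies.

26 October 2022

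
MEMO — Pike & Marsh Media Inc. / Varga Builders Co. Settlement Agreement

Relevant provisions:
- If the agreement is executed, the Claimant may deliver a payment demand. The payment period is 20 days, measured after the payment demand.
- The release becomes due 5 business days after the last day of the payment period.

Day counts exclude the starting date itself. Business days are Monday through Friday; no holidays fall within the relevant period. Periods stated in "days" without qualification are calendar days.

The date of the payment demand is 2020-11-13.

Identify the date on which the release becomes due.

The last day of the payment period: 20 calendar days after 2020-11-13 is 2020-12-03.
From Thursday, 2020-12-03, 5 business days (Dec 4, Dec 7, Dec 8, Dec 9, Dec 10, skipping weekends) brings us to Thursday, 2020-12-10, which is the date on which the release becomes due.

2020-12-10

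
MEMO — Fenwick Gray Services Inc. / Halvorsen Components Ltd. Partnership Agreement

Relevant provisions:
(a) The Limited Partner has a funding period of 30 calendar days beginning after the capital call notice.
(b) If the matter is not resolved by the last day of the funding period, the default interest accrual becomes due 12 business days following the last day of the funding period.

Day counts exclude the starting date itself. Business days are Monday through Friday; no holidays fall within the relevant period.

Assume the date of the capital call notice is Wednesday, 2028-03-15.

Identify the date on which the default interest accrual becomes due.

The last day of the funding period: 30 calendar days after 2028-03-15 is 2028-04-14.
The date on which the default interest accrual becomes due: 12 business days after Friday, 2028-04-14, skipping weekends — Apr 17, Apr 18, Apr 19, Apr 20, …, Apr 28, May 1, May 2 — lands on Tuesday, 2028-05-02.

2028-05-02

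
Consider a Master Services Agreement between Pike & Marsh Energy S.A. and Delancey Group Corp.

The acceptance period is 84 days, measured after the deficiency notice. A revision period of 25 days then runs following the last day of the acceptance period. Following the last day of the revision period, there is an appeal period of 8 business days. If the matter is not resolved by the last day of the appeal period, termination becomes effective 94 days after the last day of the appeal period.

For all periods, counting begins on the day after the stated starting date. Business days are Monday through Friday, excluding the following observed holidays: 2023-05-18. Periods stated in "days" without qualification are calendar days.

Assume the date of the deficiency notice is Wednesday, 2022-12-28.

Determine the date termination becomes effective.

2023-07-29

The last day of the acceptance period: 84 calendar days after 2022-12-28 is 2023-03-22.
The last day of the revision period: 2023-03-22 + 25 days = 2023-04-16.
From Sunday, 2023-04-16, 8 business days (Apr 17, Apr 18, Apr 19, Apr 20, Apr 21, Apr 24, Apr 25, Apr 26, skipping weekends) brings us to Wednesday, 2023-04-26, which is the last day of the appeal period.
The date termination becomes effective: 94 calendar days after 2023-04-26 is 2023-07-29.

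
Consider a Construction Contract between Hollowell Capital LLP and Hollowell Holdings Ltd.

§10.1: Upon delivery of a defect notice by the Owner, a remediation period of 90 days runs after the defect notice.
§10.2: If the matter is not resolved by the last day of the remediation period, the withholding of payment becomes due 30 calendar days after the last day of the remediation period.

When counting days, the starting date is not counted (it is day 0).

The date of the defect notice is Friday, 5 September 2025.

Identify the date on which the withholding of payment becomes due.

The last day of the remediation period: 5 September 2025 + 90 days = 4 December 2025.
Adding 30 calendar days to 4 December 2025 gives 3 January 2026, which is the date on which the withholding of payment becomes due.

3 January 2026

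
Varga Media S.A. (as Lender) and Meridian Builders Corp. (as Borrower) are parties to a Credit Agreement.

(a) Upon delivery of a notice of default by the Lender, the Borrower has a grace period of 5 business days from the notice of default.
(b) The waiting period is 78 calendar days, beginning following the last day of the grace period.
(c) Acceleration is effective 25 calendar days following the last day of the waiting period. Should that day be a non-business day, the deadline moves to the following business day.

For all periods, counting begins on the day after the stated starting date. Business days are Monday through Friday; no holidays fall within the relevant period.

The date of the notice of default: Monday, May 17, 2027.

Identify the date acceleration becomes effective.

September 6, 2027

The last day of the grace period: 5 business days after Monday, May 17, 2027, skipping weekends — May 18, May 19, May 20, May 21, May 24 — lands on Monday, May 24, 2027.
The last day of the waiting period: May 24, 2027 + 78 days = August 10, 2027.
The date acceleration becomes effective: 25 calendar days after August 10, 2027 is September 4, 2027. That falls on a Saturday, so it rolls to the next business day, Monday, September 6, 2027.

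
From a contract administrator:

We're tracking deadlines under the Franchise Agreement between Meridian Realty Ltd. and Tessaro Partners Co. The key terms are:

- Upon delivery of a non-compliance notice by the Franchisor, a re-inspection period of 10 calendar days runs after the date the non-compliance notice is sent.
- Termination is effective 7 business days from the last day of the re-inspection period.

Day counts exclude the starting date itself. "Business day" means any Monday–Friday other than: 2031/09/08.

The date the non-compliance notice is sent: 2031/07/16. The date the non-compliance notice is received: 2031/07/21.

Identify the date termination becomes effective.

2031/08/05

The last day of the re-inspection period: 10 calendar days after 2031/07/16 is 2031/07/26.
From Saturday, 2031/07/26, 7 business days (Jul 28, Jul 29, Jul 30, Jul 31, Aug 1, Aug 4, Aug 5, skipping weekends) brings us to Tuesday, 2031/08/05, which is the date termination becomes effective.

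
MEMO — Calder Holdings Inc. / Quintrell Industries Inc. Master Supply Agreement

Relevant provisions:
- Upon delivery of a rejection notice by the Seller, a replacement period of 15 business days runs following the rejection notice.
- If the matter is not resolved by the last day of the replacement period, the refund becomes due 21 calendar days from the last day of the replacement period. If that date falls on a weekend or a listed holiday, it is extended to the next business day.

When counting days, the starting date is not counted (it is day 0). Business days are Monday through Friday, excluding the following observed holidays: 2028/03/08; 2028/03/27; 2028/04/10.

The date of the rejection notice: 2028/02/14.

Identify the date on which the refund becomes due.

The last day of the replacement period: counting 15 business days from Monday, 2028/02/14 (Feb 15, Feb 16, Feb 17, Feb 18, …, Mar 2, Mar 3, Mar 6, skipping weekends) reaches Monday, 2028/03/06.
Adding 21 calendar days to 2028/03/06 gives 2028/03/27, which is the date on which the refund becomes due. That falls on Monday, a listed holiday, so it rolls to the next business day, Tuesday, 2028/03/28.

2028/03/28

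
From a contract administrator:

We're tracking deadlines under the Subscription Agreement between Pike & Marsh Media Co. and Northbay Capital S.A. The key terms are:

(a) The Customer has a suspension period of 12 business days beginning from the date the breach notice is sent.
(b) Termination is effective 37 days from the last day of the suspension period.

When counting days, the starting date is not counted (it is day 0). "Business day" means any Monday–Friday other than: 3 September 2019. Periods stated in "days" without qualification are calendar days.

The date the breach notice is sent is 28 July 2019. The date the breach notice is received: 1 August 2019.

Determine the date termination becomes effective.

19 September 2019

The last day of the suspension period: counting 12 business days from Sunday, 28 July 2019 (Jul 29, Jul 30, Jul 31, Aug 1, …, Aug 9, Aug 12, Aug 13, skipping weekends) reaches Tuesday, 13 August 2019.
The date termination becomes effective: 37 calendar days after 13 August 2019 is 19 September 2019.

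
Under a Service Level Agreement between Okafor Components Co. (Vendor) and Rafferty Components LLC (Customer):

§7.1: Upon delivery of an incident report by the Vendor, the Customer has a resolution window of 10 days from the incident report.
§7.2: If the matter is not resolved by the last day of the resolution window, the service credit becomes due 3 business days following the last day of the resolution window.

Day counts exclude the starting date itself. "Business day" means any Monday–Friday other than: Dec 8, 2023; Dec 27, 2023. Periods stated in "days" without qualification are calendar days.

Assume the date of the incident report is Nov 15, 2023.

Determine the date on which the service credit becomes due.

The last day of the resolution window: 10 calendar days after Nov 15, 2023 is Nov 25, 2023.
From Saturday, Nov 25, 2023, 3 business days (Nov 27, Nov 28, Nov 29, skipping weekends) brings us to Wednesday, Nov 29, 2023, which is the date on which the service credit becomes due.

Nov 29, 2023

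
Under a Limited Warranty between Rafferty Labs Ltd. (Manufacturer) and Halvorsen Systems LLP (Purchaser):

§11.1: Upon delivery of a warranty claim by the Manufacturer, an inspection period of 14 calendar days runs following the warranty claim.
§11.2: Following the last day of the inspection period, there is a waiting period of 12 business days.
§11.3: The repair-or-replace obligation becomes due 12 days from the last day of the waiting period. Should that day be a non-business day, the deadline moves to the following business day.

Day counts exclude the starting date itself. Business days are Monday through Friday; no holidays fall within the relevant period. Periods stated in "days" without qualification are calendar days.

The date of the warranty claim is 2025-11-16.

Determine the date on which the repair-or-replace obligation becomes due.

2025-12-29

The last day of the inspection period: 2025-11-16 + 14 days = 2025-11-30.
The last day of the waiting period: counting 12 business days from Sunday, 2025-11-30 (Dec 1, Dec 2, Dec 3, Dec 4, …, Dec 12, Dec 15, Dec 16, skipping weekends) reaches Tuesday, 2025-12-16.
Adding 12 calendar days to 2025-12-16 gives 2025-12-28, which is the date on which the repair-or-replace obligation becomes due. That falls on a Sunday, so it rolls to the next business day, Monday, 2025-12-29.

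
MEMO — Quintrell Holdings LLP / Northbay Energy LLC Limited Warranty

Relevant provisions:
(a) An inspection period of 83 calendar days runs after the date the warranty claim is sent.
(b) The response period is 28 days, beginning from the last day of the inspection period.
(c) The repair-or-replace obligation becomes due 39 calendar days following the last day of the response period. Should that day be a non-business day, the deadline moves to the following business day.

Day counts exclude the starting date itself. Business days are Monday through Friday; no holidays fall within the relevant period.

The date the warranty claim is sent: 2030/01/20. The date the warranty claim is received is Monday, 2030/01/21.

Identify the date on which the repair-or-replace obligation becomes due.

Adding 83 calendar days to 2030/01/20 gives 2030/04/13, which is the last day of the inspection period.
Adding 28 calendar days to 2030/04/13 gives 2030/05/11, which is the last day of the response period.
Adding 39 calendar days to 2030/05/11 gives 2030/06/19, which is the date on which the repair-or-replace obligation becomes due. 2030/06/19 is a Wednesday, so no roll-forward applies.

2030/06/19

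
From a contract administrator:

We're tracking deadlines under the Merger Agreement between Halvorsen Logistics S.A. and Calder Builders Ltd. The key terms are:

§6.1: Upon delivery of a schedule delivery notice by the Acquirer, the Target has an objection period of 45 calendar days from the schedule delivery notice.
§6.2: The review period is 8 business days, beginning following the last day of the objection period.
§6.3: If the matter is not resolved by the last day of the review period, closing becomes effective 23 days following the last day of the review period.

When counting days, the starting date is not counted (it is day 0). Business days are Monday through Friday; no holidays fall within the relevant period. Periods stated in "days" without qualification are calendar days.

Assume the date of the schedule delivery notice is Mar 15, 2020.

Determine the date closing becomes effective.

Jun 3, 2020

The last day of the objection period: Mar 15, 2020 + 45 days = Apr 29, 2020.
From Wednesday, Apr 29, 2020, 8 business days (Apr 30, May 1, May 4, May 5, May 6, May 7, May 8, May 11, skipping weekends) brings us to Monday, May 11, 2020, which is the last day of the review period.
The date closing becomes effective: 23 calendar days after May 11, 2020 is Jun 3, 2020.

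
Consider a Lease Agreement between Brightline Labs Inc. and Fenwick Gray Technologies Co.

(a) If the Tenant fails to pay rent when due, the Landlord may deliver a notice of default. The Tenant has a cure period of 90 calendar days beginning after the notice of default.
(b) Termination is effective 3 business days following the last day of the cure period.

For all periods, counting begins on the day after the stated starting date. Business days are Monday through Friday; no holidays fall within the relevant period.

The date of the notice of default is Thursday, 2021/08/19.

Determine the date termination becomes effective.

2021/11/22

The last day of the cure period: 2021/08/19 + 90 days = 2021/11/17.
From Wednesday, 2021/11/17, 3 business days (Nov 18, Nov 19, Nov 22, skipping weekends) brings us to Monday, 2021/11/22, which is the date termination becomes effective.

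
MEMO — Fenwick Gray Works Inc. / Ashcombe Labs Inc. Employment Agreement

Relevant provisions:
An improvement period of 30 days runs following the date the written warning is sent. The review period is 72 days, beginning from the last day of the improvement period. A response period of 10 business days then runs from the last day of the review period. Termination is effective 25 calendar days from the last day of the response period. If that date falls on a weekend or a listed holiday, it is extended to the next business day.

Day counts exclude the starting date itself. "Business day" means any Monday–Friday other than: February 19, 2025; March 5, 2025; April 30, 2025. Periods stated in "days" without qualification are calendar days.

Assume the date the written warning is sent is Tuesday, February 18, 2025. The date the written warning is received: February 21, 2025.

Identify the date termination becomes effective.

Adding 30 calendar days to February 18, 2025 gives March 20, 2025, which is the last day of the improvement period.
Adding 72 calendar days to March 20, 2025 gives May 31, 2025, which is the last day of the review period.
The last day of the response period: 10 business days after Saturday, May 31, 2025, skipping weekends — Jun 2, Jun 3, Jun 4, Jun 5, Jun 6, Jun 9, Jun 10, Jun 11, Jun 12, Jun 13 — lands on Friday, June 13, 2025.
The date termination becomes effective: 25 calendar days after June 13, 2025 is July 8, 2025. July 8, 2025 is a Tuesday and is not a listed holiday, so no roll-forward applies.

July 8, 2025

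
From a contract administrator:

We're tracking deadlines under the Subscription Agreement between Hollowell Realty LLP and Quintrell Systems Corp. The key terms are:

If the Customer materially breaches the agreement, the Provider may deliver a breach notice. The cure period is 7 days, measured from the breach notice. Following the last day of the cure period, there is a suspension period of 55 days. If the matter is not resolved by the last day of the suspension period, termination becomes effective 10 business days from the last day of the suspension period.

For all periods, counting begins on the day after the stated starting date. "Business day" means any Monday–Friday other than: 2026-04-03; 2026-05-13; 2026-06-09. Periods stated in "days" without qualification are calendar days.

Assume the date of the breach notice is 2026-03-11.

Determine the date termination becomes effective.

2026-05-27

The last day of the cure period: 7 calendar days after 2026-03-11 is 2026-03-18.
The last day of the suspension period: 2026-03-18 + 55 days = 2026-05-12.
From Tuesday, 2026-05-12, 10 business days (May 14, May 15, May 18, May 19, May 20, May 21, May 22, May 25, May 26, May 27, skipping weekends and the listed holiday on May 13) brings us to Wednesday, 2026-05-27, which is the date termination becomes effective.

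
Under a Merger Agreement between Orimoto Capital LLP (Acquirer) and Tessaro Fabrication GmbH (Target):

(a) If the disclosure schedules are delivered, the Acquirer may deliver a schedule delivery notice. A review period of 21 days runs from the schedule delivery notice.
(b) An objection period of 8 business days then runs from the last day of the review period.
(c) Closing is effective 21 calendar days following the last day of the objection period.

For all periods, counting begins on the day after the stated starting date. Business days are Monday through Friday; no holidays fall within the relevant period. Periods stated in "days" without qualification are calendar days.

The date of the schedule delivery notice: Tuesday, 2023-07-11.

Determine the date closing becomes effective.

Adding 21 calendar days to 2023-07-11 gives 2023-08-01, which is the last day of the review period.
The last day of the objection period: counting 8 business days from Tuesday, 2023-08-01 (Aug 2, Aug 3, Aug 4, Aug 7, Aug 8, Aug 9, Aug 10, Aug 11, skipping weekends) reaches Friday, 2023-08-11.
The date closing becomes effective: 21 calendar days after 2023-08-11 is 2023-09-01.

2023-09-01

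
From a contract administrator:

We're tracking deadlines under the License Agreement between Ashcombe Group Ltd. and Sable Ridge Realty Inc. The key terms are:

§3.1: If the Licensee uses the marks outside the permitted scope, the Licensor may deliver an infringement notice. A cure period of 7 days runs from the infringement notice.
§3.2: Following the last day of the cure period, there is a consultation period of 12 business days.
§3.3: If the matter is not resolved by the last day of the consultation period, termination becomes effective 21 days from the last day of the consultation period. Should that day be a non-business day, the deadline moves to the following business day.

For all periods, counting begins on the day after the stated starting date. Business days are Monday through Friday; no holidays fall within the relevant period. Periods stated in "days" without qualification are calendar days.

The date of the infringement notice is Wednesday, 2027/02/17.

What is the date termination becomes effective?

The last day of the cure period: 7 calendar days after 2027/02/17 is 2027/02/24.
From Wednesday, 2027/02/24, 12 business days (Feb 25, Feb 26, Mar 1, Mar 2, …, Mar 10, Mar 11, Mar 12, skipping weekends) brings us to Friday, 2027/03/12, which is the last day of the consultation period.
The date termination becomes effective: 2027/03/12 + 21 days = 2027/04/02. 2027/04/02 is a Friday, so no roll-forward applies.

2027/04/02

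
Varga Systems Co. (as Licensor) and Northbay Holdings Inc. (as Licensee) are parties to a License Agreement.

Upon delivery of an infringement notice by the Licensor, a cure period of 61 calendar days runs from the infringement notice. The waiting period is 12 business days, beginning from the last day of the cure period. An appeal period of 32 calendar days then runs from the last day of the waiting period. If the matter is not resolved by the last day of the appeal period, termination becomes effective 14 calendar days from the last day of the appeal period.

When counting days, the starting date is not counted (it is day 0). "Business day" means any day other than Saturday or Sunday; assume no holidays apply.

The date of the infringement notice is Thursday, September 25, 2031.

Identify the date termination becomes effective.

Adding 61 calendar days to September 25, 2031 gives November 25, 2031, which is the last day of the cure period.
The last day of the waiting period: counting 12 business days from Tuesday, November 25, 2031 (Nov 26, Nov 27, Nov 28, Dec 1, …, Dec 9, Dec 10, Dec 11, skipping weekends) reaches Thursday, December 11, 2031.
The last day of the appeal period: December 11, 2031 + 32 days = January 12, 2032.
The date termination becomes effective: January 12, 2032 + 14 days = January 26, 2032.

January 26, 2032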